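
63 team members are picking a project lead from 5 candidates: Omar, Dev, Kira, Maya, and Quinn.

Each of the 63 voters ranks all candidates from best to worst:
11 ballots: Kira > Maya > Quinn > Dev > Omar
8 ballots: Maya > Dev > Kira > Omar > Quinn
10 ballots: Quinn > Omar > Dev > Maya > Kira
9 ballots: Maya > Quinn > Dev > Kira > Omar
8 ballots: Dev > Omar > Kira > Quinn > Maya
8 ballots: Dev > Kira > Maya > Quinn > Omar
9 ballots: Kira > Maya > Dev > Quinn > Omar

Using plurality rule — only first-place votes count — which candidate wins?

Kira

First-place votes: Omar 0, Dev 16, Kira 20, Maya 17, Quinn 10.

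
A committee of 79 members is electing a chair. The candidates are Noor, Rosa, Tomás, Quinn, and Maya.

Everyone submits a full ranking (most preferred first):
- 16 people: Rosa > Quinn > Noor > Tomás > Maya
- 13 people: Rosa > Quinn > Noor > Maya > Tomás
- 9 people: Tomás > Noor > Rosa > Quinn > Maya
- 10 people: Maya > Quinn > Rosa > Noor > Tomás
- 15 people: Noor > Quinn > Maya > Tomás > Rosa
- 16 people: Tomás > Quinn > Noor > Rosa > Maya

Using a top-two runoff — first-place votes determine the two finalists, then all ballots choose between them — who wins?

Tomás

Round 1 first-place votes: Noor 15, Rosa 29, Tomás 25, Quinn 0, Maya 10. Rosa and Tomás advance.
Runoff: Rosa is ranked above Tomás on 39 ballots, Tomás above Rosa on 40.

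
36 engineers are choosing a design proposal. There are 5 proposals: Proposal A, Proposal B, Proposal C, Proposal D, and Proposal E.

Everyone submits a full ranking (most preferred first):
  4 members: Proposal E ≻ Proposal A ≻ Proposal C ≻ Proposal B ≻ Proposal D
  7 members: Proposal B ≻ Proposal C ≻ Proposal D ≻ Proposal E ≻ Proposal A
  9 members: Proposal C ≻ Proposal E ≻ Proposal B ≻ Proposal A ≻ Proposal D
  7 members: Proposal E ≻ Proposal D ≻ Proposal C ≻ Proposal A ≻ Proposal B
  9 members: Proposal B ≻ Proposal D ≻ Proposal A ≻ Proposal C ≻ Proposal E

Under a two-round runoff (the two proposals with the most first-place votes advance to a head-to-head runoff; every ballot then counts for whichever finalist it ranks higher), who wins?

Round 1 first-place votes: Proposal A 0, Proposal B 16, Proposal C 9, Proposal D 0, Proposal E 11. Proposal B and Proposal E advance.
Runoff: Proposal B is ranked above Proposal E on 16 ballots, Proposal E above Proposal B on 20.

Proposal E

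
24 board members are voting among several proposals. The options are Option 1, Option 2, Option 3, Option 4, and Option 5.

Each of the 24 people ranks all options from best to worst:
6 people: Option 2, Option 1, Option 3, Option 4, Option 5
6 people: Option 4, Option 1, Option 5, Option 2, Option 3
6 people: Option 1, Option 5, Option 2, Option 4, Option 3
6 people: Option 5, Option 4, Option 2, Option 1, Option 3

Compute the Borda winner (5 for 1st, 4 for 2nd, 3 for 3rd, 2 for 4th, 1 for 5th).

Option 1: 6×4 + 6×4 + 6×5 + 6×2 = 90
Option 2: 6×5 + 6×2 + 6×3 + 6×3 = 78
Option 3: 6×3 + 6×1 + 6×1 + 6×1 = 36
Option 4: 6×2 + 6×5 + 6×2 + 6×4 = 78
Option 5: 6×1 + 6×3 + 6×4 + 6×5 = 78

Option 1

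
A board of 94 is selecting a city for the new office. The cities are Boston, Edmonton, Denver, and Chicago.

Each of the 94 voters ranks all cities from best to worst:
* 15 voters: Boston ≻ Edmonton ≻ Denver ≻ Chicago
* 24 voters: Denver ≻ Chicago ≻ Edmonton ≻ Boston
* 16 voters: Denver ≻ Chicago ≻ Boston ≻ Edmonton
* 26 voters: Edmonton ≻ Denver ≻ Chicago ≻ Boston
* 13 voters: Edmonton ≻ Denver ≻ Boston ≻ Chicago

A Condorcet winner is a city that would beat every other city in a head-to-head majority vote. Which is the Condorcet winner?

Edmonton

Edmonton vs Boston: 63–31
Edmonton vs Denver: 54–40
Edmonton vs Chicago: 54–40
Edmonton beats every other city.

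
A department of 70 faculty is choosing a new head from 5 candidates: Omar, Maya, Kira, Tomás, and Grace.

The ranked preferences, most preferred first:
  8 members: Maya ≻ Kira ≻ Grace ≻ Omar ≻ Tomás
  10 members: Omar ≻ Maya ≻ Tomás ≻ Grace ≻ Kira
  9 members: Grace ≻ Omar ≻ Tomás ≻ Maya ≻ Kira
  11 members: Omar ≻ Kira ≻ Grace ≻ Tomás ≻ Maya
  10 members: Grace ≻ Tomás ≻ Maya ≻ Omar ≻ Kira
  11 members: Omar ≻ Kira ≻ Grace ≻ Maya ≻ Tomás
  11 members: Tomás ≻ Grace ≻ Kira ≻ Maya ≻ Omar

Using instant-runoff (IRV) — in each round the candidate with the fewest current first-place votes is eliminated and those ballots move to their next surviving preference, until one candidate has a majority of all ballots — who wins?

Grace

Round 1: Omar 32, Maya 8, Kira 0, Tomás 11, Grace 19. Kira eliminated.
Round 2: Omar 32, Maya 8, Tomás 11, Grace 19. Maya eliminated.
Round 3: Omar 32, Tomás 11, Grace 27. Tomás eliminated.
Round 4: Omar 32, Grace 38. Grace has a majority (≥36).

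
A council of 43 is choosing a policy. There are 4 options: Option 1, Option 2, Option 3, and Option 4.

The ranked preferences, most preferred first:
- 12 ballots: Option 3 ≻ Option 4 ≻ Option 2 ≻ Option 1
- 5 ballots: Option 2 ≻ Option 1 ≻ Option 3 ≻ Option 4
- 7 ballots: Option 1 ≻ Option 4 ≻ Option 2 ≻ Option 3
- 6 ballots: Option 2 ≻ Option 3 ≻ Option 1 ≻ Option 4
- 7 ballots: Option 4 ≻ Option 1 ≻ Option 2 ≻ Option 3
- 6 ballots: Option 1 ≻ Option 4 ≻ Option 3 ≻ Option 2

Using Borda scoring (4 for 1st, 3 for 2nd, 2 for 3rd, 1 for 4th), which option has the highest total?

Option 1: 12×1 + 5×3 + 7×4 + 6×2 + 7×3 + 6×4 = 112
Option 2: 12×2 + 5×4 + 7×2 + 6×4 + 7×2 + 6×1 = 102
Option 3: 12×4 + 5×2 + 7×1 + 6×3 + 7×1 + 6×2 = 102
Option 4: 12×3 + 5×1 + 7×3 + 6×1 + 7×4 + 6×3 = 114

Option 4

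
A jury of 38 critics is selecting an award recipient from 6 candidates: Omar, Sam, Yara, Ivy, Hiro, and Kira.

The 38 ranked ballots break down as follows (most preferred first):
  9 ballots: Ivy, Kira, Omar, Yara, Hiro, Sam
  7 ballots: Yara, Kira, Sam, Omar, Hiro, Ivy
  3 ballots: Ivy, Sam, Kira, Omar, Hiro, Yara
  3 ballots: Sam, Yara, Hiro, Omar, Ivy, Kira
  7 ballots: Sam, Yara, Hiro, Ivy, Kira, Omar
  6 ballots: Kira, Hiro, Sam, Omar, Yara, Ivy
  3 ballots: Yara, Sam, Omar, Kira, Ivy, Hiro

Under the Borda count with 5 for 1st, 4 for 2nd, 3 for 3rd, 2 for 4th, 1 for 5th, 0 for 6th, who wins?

Omar: 9×3 + 7×2 + 3×2 + 3×2 + 7×0 + 6×2 + 3×3 = 74
Sam: 9×0 + 7×3 + 3×4 + 3×5 + 7×5 + 6×3 + 3×4 = 113
Yara: 9×2 + 7×5 + 3×0 + 3×4 + 7×4 + 6×1 + 3×5 = 114
Ivy: 9×5 + 7×0 + 3×5 + 3×1 + 7×2 + 6×0 + 3×1 = 80
Hiro: 9×1 + 7×1 + 3×1 + 3×3 + 7×3 + 6×4 + 3×0 = 73
Kira: 9×4 + 7×4 + 3×3 + 3×0 + 7×1 + 6×5 + 3×2 = 116

Kira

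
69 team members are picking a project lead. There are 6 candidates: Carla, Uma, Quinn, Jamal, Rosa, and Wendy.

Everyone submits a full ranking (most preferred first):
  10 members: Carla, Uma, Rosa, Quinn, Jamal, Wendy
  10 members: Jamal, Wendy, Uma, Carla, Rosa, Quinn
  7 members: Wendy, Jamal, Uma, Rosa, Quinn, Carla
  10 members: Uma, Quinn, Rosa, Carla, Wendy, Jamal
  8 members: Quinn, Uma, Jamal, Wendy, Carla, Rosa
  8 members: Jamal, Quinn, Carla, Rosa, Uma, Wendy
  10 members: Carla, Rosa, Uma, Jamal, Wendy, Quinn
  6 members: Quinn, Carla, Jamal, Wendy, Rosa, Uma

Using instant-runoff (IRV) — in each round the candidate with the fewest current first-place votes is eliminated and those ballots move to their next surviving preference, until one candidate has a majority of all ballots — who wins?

Jamal

Round 1: Carla 20, Uma 10, Quinn 14, Jamal 18, Rosa 0, Wendy 7. Rosa eliminated.
Round 2: Carla 20, Uma 10, Quinn 14, Jamal 18, Wendy 7. Wendy eliminated.
Round 3: Carla 20, Uma 10, Quinn 14, Jamal 25. Uma eliminated.
Round 4: Carla 20, Quinn 24, Jamal 25. Carla eliminated.
Round 5: Quinn 34, Jamal 35. Jamal has a majority (≥35).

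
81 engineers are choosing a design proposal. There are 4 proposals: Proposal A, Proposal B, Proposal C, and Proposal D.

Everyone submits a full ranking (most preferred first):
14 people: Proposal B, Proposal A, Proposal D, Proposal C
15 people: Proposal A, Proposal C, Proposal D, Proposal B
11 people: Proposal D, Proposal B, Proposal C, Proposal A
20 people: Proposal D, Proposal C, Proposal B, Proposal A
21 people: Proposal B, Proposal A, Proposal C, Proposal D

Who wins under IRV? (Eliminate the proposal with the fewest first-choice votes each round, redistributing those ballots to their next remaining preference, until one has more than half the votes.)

Round 1: Proposal A 15, Proposal B 35, Proposal C 0, Proposal D 31. Proposal C eliminated.
Round 2: Proposal A 15, Proposal B 35, Proposal D 31. Proposal A eliminated.
Round 3: Proposal B 35, Proposal D 46. Proposal D has a majority (≥41).

Proposal D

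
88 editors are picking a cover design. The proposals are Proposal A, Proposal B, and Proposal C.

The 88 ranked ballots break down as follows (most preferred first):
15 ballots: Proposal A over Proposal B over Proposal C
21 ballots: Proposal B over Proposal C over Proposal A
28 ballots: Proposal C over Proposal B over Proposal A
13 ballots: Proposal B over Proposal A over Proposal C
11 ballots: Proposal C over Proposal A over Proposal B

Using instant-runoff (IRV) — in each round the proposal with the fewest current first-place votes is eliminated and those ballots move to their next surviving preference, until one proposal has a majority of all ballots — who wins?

Proposal B

Round 1: Proposal A 15, Proposal B 34, Proposal C 39. Proposal A eliminated.
Round 2: Proposal B 49, Proposal C 39. Proposal B has a majority (≥45).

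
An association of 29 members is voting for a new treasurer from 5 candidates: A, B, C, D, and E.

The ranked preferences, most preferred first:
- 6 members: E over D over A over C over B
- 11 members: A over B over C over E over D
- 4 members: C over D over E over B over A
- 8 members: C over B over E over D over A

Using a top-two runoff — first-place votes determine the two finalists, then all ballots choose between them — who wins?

Round 1 first-place votes: A 11, B 0, C 12, D 0, E 6. C and A advance.
Runoff: C is ranked above A on 12 ballots, A above C on 17.

A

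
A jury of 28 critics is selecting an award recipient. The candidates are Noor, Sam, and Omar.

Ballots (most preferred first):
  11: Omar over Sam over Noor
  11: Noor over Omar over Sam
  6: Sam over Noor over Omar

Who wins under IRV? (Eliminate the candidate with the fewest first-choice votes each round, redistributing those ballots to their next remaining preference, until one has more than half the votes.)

Noor

Round 1: Noor 11, Sam 6, Omar 11. Sam eliminated.
Round 2: Noor 17, Omar 11. Noor has a majority (≥15).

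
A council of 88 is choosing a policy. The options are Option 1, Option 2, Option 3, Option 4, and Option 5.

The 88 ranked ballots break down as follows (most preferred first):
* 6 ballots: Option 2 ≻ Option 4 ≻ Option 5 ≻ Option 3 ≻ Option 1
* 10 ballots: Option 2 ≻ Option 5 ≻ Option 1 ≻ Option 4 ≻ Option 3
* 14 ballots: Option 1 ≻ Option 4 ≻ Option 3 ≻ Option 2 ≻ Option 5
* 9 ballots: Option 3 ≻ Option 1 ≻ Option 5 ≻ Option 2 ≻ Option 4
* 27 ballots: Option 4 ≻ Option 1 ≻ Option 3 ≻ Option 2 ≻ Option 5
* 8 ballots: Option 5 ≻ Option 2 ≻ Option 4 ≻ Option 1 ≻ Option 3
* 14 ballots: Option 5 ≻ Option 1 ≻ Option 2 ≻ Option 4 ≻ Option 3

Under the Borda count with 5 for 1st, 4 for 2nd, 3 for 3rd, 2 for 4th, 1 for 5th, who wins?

Option 1

Option 1: 6×1 + 10×3 + 14×5 + 9×4 + 27×4 + 8×2 + 14×4 = 322
Option 2: 6×5 + 10×5 + 14×2 + 9×2 + 27×2 + 8×4 + 14×3 = 254
Option 3: 6×2 + 10×1 + 14×3 + 9×5 + 27×3 + 8×1 + 14×1 = 212
Option 4: 6×4 + 10×2 + 14×4 + 9×1 + 27×5 + 8×3 + 14×2 = 296
Option 5: 6×3 + 10×4 + 14×1 + 9×3 + 27×1 + 8×5 + 14×5 = 236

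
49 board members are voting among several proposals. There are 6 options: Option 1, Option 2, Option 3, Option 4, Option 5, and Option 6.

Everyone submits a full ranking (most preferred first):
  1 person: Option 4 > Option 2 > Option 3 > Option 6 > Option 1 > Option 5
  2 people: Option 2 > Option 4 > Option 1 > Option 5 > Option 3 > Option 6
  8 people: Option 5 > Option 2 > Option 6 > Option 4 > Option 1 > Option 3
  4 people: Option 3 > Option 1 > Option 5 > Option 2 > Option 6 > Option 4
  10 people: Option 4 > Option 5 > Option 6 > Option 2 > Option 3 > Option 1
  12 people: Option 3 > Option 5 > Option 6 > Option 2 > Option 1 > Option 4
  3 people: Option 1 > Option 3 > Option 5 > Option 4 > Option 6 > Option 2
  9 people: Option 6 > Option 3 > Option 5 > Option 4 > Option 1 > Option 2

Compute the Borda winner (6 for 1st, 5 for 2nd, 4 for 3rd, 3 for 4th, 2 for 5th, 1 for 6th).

Option 1: 1×2 + 2×4 + 8×2 + 4×5 + 10×1 + 12×2 + 3×6 + 9×2 = 116
Option 2: 1×5 + 2×6 + 8×5 + 4×3 + 10×3 + 12×3 + 3×1 + 9×1 = 147
Option 3: 1×4 + 2×2 + 8×1 + 4×6 + 10×2 + 12×6 + 3×5 + 9×5 = 192
Option 4: 1×6 + 2×5 + 8×3 + 4×1 + 10×6 + 12×1 + 3×3 + 9×3 = 152
Option 5: 1×1 + 2×3 + 8×6 + 4×4 + 10×5 + 12×5 + 3×4 + 9×4 = 229
Option 6: 1×3 + 2×1 + 8×4 + 4×2 + 10×4 + 12×4 + 3×2 + 9×6 = 193

Option 5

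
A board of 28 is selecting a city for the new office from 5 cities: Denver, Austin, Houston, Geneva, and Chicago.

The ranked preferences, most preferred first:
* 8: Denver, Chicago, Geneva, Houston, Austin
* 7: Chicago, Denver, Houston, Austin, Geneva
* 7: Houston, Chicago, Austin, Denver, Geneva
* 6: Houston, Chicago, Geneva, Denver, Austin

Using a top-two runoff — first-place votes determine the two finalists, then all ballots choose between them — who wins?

Denver

Round 1 first-place votes: Denver 8, Austin 0, Houston 13, Geneva 0, Chicago 7. Houston and Denver advance.
Runoff: Houston is ranked above Denver on 13 ballots, Denver above Houston on 15.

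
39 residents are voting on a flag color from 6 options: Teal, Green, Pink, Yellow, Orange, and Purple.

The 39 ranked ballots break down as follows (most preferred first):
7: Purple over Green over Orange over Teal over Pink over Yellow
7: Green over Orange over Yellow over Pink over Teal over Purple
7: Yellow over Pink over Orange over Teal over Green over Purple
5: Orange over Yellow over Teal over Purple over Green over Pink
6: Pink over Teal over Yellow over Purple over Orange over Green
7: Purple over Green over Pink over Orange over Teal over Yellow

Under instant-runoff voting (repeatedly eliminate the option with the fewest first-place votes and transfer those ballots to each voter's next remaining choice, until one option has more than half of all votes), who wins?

Yellow

Round 1: Teal 0, Green 7, Pink 6, Yellow 7, Orange 5, Purple 14. Teal eliminated.
Round 2: Green 7, Pink 6, Yellow 7, Orange 5, Purple 14. Orange eliminated.
Round 3: Green 7, Pink 6, Yellow 12, Purple 14. Pink eliminated.
Round 4: Green 7, Yellow 18, Purple 14. Green eliminated.
Round 5: Yellow 25, Purple 14. Yellow has a majority (≥20).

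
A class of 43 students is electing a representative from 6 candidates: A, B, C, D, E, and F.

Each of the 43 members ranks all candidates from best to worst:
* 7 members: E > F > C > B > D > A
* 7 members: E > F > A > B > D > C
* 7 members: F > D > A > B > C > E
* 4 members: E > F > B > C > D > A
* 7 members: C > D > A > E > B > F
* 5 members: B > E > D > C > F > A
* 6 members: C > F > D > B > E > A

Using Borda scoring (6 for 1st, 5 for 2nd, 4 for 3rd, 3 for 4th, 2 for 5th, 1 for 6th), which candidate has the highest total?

A: 7×1 + 7×4 + 7×4 + 4×1 + 7×4 + 5×1 + 6×1 = 106
B: 7×3 + 7×3 + 7×3 + 4×4 + 7×2 + 5×6 + 6×3 = 141
C: 7×4 + 7×1 + 7×2 + 4×3 + 7×6 + 5×3 + 6×6 = 154
D: 7×2 + 7×2 + 7×5 + 4×2 + 7×5 + 5×4 + 6×4 = 150
E: 7×6 + 7×6 + 7×1 + 4×6 + 7×3 + 5×5 + 6×2 = 173
F: 7×5 + 7×5 + 7×6 + 4×5 + 7×1 + 5×2 + 6×5 = 179

F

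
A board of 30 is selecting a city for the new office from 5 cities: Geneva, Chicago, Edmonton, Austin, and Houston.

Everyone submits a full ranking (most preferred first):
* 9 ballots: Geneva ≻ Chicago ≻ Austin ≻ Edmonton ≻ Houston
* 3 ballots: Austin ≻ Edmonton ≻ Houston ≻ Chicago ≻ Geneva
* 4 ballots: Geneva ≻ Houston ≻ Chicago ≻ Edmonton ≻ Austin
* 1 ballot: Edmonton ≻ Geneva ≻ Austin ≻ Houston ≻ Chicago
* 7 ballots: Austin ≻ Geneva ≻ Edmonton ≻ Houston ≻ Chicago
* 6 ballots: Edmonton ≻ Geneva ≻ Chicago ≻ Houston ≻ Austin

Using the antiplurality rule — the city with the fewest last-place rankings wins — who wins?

Last-place votes: Geneva 3, Chicago 8, Edmonton 0, Austin 10, Houston 9.

Edmonton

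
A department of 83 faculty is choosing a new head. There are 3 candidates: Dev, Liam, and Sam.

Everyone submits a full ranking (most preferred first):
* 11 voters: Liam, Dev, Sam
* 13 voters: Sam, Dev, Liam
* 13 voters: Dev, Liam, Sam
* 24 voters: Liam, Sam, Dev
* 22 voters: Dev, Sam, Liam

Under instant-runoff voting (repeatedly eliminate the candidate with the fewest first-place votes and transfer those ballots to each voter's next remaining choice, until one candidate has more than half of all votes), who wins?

Dev

Round 1: Dev 35, Liam 35, Sam 13. Sam eliminated.
Round 2: Dev 48, Liam 35. Dev has a majority (≥42).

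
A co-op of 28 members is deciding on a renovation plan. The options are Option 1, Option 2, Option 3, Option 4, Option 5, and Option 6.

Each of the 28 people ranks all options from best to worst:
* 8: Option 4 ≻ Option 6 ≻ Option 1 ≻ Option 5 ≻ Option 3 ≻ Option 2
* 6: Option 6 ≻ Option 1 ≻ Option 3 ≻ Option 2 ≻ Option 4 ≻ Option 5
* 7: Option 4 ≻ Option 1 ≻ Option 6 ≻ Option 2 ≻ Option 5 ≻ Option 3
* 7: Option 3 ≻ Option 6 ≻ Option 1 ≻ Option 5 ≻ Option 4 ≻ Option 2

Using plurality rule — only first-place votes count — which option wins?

Option 4

First-place votes: Option 1 0, Option 2 0, Option 3 7, Option 4 15, Option 5 0, Option 6 6.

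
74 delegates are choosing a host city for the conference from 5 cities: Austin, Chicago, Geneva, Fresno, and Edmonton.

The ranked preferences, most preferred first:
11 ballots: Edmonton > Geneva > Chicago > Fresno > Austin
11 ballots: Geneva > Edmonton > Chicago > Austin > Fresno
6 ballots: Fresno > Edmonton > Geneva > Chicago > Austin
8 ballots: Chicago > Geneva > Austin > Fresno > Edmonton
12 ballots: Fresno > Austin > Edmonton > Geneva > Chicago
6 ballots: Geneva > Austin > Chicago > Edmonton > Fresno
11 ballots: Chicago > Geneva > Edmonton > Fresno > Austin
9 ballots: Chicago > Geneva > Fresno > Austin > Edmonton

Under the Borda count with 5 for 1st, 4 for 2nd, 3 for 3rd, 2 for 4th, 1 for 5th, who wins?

Geneva

Austin: 11×1 + 11×2 + 6×1 + 8×3 + 12×4 + 6×4 + 11×1 + 9×2 = 164
Chicago: 11×3 + 11×3 + 6×2 + 8×5 + 12×1 + 6×3 + 11×5 + 9×5 = 248
Geneva: 11×4 + 11×5 + 6×3 + 8×4 + 12×2 + 6×5 + 11×4 + 9×4 = 283
Fresno: 11×2 + 11×1 + 6×5 + 8×2 + 12×5 + 6×1 + 11×2 + 9×3 = 194
Edmonton: 11×5 + 11×4 + 6×4 + 8×1 + 12×3 + 6×2 + 11×3 + 9×1 = 221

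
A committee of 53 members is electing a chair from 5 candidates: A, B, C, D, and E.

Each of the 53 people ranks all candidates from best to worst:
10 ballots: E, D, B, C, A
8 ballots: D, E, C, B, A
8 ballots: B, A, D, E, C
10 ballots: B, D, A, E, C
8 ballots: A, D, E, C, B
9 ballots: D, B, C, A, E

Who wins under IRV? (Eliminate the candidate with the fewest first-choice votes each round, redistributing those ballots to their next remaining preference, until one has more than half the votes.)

Round 1: A 8, B 18, C 0, D 17, E 10. C eliminated.
Round 2: A 8, B 18, D 17, E 10. A eliminated.
Round 3: B 18, D 25, E 10. E eliminated.
Round 4: B 18, D 35. D has a majority (≥27).

D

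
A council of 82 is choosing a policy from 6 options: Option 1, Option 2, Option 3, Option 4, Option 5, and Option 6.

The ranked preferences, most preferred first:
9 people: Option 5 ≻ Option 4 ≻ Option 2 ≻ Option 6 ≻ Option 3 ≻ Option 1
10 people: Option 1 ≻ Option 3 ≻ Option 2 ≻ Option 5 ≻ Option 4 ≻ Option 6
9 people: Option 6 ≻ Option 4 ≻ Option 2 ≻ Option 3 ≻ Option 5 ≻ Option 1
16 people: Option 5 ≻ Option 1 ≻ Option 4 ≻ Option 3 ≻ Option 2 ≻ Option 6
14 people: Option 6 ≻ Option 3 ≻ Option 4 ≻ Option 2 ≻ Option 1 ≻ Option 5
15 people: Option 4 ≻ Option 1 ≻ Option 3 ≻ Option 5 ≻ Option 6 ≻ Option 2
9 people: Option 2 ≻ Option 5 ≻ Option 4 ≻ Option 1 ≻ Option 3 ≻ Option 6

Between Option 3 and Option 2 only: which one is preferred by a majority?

Option 3 is ranked above Option 2 on 55 ballots; Option 2 above Option 3 on 27.

Option 3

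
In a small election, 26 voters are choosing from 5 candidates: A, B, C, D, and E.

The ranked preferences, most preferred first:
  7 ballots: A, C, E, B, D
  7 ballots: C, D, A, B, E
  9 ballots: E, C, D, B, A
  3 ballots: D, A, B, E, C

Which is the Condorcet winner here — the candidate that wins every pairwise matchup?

C

C vs A: 16–10
C vs B: 23–3
C vs D: 23–3
C vs E: 14–12
C beats every other candidate.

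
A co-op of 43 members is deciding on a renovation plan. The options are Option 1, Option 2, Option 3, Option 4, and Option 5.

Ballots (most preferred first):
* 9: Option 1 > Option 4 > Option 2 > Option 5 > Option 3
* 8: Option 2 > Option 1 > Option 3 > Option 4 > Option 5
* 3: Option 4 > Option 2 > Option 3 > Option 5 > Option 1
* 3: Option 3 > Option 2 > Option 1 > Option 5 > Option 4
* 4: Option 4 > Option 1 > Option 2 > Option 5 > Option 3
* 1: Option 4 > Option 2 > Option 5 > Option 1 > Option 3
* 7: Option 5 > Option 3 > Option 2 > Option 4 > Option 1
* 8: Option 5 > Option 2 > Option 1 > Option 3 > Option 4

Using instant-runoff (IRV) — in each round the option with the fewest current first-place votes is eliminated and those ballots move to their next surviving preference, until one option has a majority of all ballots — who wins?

Round 1: Option 1 9, Option 2 8, Option 3 3, Option 4 8, Option 5 15. Option 3 eliminated.
Round 2: Option 1 9, Option 2 11, Option 4 8, Option 5 15. Option 4 eliminated.
Round 3: Option 1 13, Option 2 15, Option 5 15. Option 1 eliminated.
Round 4: Option 2 28, Option 5 15. Option 2 has a majority (≥22).

Option 2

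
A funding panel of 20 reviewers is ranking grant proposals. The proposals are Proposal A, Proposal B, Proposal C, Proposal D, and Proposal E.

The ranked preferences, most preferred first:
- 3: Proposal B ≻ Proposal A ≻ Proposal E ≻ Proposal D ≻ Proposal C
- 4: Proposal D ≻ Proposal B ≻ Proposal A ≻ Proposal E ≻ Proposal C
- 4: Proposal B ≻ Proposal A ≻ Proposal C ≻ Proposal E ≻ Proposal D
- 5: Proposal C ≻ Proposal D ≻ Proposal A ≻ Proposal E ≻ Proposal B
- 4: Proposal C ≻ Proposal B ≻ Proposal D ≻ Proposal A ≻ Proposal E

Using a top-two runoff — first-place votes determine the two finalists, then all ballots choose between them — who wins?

Round 1 first-place votes: Proposal A 0, Proposal B 7, Proposal C 9, Proposal D 4, Proposal E 0. Proposal C and Proposal B advance.
Runoff: Proposal C is ranked above Proposal B on 9 ballots, Proposal B above Proposal C on 11.

Proposal B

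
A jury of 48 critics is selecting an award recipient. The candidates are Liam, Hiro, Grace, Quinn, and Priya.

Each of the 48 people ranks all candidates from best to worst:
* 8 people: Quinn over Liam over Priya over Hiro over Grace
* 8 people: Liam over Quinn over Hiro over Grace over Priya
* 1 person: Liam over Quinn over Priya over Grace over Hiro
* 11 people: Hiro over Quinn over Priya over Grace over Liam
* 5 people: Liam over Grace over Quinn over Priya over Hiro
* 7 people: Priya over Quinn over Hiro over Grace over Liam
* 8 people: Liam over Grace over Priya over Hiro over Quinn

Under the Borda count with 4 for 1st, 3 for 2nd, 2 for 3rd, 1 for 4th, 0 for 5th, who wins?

Liam: 8×3 + 8×4 + 1×4 + 11×0 + 5×4 + 7×0 + 8×4 = 112
Hiro: 8×1 + 8×2 + 1×0 + 11×4 + 5×0 + 7×2 + 8×1 = 90
Grace: 8×0 + 8×1 + 1×1 + 11×1 + 5×3 + 7×1 + 8×3 = 66
Quinn: 8×4 + 8×3 + 1×3 + 11×3 + 5×2 + 7×3 + 8×0 = 123
Priya: 8×2 + 8×0 + 1×2 + 11×2 + 5×1 + 7×4 + 8×2 = 89

Quinn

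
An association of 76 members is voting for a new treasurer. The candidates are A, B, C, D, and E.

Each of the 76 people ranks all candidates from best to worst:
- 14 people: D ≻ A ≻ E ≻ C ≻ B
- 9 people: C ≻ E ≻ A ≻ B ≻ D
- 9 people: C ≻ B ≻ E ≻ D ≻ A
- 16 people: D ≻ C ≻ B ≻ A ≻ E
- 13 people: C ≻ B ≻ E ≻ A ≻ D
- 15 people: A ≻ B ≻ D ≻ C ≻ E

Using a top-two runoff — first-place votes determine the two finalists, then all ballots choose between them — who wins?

D

Round 1 first-place votes: A 15, B 0, C 31, D 30, E 0. C and D advance.
Runoff: C is ranked above D on 31 ballots, D above C on 45.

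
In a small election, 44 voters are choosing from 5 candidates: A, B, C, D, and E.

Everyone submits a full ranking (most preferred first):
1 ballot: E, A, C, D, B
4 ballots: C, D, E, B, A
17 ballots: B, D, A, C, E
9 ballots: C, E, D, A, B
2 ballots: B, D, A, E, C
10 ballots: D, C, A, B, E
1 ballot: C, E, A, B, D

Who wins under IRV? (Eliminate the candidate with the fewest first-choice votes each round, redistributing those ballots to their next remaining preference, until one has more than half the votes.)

C

Round 1: A 0, B 19, C 14, D 10, E 1. A eliminated.
Round 2: B 19, C 14, D 10, E 1. E eliminated.
Round 3: B 19, C 15, D 10. D eliminated.
Round 4: B 19, C 25. C has a majority (≥23).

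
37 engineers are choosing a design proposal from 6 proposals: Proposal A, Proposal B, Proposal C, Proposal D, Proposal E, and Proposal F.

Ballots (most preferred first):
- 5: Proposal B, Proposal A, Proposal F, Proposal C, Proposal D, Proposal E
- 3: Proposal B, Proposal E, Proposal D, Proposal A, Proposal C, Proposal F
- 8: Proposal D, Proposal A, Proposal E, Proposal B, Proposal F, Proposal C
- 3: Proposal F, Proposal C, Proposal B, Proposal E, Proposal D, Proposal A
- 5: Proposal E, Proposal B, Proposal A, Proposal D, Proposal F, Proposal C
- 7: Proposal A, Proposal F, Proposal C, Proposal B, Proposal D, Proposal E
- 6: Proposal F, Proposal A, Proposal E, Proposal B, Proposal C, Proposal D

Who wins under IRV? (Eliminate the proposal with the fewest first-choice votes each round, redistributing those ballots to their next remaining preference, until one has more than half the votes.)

Round 1: Proposal A 7, Proposal B 8, Proposal C 0, Proposal D 8, Proposal E 5, Proposal F 9. Proposal C eliminated.
Round 2: Proposal A 7, Proposal B 8, Proposal D 8, Proposal E 5, Proposal F 9. Proposal E eliminated.
Round 3: Proposal A 7, Proposal B 13, Proposal D 8, Proposal F 9. Proposal A eliminated.
Round 4: Proposal B 13, Proposal D 8, Proposal F 16. Proposal D eliminated.
Round 5: Proposal B 21, Proposal F 16. Proposal B has a majority (≥19).

Proposal B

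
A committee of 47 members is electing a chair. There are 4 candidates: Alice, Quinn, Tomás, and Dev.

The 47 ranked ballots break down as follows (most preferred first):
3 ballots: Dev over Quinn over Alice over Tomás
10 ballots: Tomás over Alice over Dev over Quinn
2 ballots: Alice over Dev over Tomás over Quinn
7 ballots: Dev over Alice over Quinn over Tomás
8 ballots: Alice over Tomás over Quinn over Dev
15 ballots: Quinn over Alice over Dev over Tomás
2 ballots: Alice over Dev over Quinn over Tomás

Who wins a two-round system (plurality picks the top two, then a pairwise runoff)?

Round 1 first-place votes: Alice 12, Quinn 15, Tomás 10, Dev 10. Quinn and Alice advance.
Runoff: Quinn is ranked above Alice on 18 ballots, Alice above Quinn on 29.

Alice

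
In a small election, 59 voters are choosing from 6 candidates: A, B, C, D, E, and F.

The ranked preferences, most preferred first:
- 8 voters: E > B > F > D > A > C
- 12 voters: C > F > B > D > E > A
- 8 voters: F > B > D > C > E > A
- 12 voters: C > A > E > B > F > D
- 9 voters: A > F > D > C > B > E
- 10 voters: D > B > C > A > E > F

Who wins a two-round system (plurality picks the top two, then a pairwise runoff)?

D

Round 1 first-place votes: A 9, B 0, C 24, D 10, E 8, F 8. C and D advance.
Runoff: C is ranked above D on 24 ballots, D above C on 35.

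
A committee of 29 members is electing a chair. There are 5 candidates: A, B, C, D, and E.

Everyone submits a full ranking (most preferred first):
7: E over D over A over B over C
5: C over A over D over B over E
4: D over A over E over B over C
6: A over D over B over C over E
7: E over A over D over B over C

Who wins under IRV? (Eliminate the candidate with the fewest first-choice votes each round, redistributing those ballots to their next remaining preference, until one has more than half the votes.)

Round 1: A 6, B 0, C 5, D 4, E 14. B eliminated.
Round 2: A 6, C 5, D 4, E 14. D eliminated.
Round 3: A 10, C 5, E 14. C eliminated.
Round 4: A 15, E 14. A has a majority (≥15).

A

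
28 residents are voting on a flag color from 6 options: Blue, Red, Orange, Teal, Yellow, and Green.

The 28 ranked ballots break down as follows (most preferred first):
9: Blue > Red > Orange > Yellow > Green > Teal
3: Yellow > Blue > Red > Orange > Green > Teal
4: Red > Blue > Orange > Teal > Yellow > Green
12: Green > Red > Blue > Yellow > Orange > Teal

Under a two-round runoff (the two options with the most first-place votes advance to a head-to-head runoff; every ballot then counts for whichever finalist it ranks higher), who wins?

Blue

Round 1 first-place votes: Blue 9, Red 4, Orange 0, Teal 0, Yellow 3, Green 12. Green and Blue advance.
Runoff: Green is ranked above Blue on 12 ballots, Blue above Green on 16.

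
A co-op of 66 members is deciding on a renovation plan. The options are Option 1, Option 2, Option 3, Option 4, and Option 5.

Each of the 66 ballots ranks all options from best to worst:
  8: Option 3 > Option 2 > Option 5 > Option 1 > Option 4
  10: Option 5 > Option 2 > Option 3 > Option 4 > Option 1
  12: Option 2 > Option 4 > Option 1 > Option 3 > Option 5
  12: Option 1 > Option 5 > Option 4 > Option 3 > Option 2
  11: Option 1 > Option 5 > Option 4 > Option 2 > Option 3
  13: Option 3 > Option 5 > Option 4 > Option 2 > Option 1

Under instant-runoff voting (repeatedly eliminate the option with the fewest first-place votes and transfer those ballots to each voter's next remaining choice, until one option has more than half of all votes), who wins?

Option 2

Round 1: Option 1 23, Option 2 12, Option 3 21, Option 4 0, Option 5 10. Option 4 eliminated.
Round 2: Option 1 23, Option 2 12, Option 3 21, Option 5 10. Option 5 eliminated.
Round 3: Option 1 23, Option 2 22, Option 3 21. Option 3 eliminated.
Round 4: Option 1 23, Option 2 43. Option 2 has a majority (≥34).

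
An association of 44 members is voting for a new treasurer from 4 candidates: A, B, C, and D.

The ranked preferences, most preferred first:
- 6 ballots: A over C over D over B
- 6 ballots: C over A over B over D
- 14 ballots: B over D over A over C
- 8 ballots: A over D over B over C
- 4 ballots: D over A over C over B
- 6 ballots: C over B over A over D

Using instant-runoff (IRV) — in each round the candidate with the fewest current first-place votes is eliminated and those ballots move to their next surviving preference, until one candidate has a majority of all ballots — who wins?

Round 1: A 14, B 14, C 12, D 4. D eliminated.
Round 2: A 18, B 14, C 12. C eliminated.
Round 3: A 24, B 20. A has a majority (≥23).

A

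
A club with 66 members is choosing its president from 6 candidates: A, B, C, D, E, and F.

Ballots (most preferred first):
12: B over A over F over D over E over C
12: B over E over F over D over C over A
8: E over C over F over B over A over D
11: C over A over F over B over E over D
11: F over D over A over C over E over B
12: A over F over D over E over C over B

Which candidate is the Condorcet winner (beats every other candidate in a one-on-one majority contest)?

A vs B: 34–32
A vs C: 35–31
A vs D: 43–23
A vs E: 46–20
A vs F: 35–31
A beats every other candidate.

A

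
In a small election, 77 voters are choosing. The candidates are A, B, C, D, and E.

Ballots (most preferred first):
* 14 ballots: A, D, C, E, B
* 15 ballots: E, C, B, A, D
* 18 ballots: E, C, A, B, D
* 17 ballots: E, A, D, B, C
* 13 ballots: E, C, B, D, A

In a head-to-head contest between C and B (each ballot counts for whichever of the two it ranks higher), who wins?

C is ranked above B on 60 ballots; B above C on 17.

C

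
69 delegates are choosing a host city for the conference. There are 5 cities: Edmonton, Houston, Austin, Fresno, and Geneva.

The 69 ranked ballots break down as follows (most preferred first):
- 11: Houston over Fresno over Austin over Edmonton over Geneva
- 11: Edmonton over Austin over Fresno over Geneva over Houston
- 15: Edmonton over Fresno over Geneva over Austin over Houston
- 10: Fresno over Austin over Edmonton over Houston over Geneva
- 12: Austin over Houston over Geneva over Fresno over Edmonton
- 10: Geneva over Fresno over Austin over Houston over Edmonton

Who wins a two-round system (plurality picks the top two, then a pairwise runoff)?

Austin

Round 1 first-place votes: Edmonton 26, Houston 11, Austin 12, Fresno 10, Geneva 10. Edmonton and Austin advance.
Runoff: Edmonton is ranked above Austin on 26 ballots, Austin above Edmonton on 43.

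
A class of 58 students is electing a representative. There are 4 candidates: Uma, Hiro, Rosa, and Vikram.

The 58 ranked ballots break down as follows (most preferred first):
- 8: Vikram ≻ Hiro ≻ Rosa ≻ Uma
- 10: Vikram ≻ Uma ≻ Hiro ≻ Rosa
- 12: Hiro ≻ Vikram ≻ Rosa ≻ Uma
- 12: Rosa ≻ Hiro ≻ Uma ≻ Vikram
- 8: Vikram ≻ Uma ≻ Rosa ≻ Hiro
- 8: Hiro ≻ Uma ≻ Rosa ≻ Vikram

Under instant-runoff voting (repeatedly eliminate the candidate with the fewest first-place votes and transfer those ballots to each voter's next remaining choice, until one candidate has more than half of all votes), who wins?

Round 1: Uma 0, Hiro 20, Rosa 12, Vikram 26. Uma eliminated.
Round 2: Hiro 20, Rosa 12, Vikram 26. Rosa eliminated.
Round 3: Hiro 32, Vikram 26. Hiro has a majority (≥30).

Hiro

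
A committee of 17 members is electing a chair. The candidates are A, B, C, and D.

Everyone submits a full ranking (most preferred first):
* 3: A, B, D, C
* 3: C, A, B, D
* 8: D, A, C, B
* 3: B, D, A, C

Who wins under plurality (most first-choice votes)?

D

First-place votes: A 3, B 3, C 3, D 8.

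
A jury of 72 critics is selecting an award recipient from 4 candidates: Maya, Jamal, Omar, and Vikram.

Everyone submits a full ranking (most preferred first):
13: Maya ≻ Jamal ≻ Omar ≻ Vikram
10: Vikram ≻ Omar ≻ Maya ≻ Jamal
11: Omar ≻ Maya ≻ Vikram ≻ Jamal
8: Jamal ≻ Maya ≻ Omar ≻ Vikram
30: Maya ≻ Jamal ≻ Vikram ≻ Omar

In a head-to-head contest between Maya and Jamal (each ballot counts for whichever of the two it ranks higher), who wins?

Maya is ranked above Jamal on 64 ballots; Jamal above Maya on 8.

Maya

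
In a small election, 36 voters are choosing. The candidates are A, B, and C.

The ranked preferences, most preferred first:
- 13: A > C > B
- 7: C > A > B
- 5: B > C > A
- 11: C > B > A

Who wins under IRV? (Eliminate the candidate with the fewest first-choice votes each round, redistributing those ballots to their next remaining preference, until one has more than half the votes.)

C

Round 1: A 13, B 5, C 18. B eliminated.
Round 2: A 13, C 23. C has a majority (≥19).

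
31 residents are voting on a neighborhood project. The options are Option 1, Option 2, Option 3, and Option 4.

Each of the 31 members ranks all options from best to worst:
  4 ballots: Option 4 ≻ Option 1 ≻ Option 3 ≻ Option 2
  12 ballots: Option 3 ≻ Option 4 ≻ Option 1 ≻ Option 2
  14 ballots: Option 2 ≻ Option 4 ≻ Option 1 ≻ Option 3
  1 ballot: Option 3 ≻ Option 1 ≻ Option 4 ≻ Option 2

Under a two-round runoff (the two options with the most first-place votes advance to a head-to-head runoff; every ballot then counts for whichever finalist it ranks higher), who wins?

Option 3

Round 1 first-place votes: Option 1 0, Option 2 14, Option 3 13, Option 4 4. Option 2 and Option 3 advance.
Runoff: Option 2 is ranked above Option 3 on 14 ballots, Option 3 above Option 2 on 17.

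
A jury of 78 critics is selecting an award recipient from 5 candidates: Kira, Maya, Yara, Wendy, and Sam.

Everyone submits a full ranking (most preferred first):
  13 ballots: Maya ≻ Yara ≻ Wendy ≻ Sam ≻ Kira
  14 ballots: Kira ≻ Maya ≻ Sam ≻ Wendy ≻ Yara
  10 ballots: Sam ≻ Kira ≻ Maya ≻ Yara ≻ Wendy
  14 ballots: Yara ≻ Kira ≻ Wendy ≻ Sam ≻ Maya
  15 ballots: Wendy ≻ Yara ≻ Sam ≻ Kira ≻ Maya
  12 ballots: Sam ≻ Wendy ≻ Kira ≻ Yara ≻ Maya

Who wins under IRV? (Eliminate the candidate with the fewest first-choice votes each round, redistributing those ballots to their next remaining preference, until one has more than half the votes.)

Yara

Round 1: Kira 14, Maya 13, Yara 14, Wendy 15, Sam 22. Maya eliminated.
Round 2: Kira 14, Yara 27, Wendy 15, Sam 22. Kira eliminated.
Round 3: Yara 27, Wendy 15, Sam 36. Wendy eliminated.
Round 4: Yara 42, Sam 36. Yara has a majority (≥40).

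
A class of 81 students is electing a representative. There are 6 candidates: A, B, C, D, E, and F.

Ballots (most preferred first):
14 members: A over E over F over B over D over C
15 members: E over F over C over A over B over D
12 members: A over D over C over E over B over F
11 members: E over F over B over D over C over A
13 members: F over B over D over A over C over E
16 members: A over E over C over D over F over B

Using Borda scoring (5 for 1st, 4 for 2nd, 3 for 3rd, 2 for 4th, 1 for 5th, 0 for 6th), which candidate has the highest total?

E

A: 14×5 + 15×2 + 12×5 + 11×0 + 13×2 + 16×5 = 266
B: 14×2 + 15×1 + 12×1 + 11×3 + 13×4 + 16×0 = 140
C: 14×0 + 15×3 + 12×3 + 11×1 + 13×1 + 16×3 = 153
D: 14×1 + 15×0 + 12×4 + 11×2 + 13×3 + 16×2 = 155
E: 14×4 + 15×5 + 12×2 + 11×5 + 13×0 + 16×4 = 274
F: 14×3 + 15×4 + 12×0 + 11×4 + 13×5 + 16×1 = 227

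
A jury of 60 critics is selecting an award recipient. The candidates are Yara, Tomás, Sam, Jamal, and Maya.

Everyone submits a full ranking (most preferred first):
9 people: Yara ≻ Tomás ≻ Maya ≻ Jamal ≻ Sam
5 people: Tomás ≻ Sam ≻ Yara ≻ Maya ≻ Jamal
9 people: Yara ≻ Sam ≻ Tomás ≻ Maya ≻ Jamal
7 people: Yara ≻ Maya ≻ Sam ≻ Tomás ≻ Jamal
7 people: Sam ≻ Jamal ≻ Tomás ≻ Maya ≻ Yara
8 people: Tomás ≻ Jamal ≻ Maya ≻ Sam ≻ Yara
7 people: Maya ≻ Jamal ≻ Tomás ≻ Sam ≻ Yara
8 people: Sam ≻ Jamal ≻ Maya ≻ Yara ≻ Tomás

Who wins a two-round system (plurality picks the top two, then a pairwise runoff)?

Sam

Round 1 first-place votes: Yara 25, Tomás 13, Sam 15, Jamal 0, Maya 7. Yara and Sam advance.
Runoff: Yara is ranked above Sam on 25 ballots, Sam above Yara on 35.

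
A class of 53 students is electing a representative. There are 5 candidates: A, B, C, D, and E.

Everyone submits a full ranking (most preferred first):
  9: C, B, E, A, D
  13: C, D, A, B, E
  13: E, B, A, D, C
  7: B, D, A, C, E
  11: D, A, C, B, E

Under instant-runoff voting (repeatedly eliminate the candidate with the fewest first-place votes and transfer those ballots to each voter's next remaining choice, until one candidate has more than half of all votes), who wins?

D

Round 1: A 0, B 7, C 22, D 11, E 13. A eliminated.
Round 2: B 7, C 22, D 11, E 13. B eliminated.
Round 3: C 22, D 18, E 13. E eliminated.
Round 4: C 22, D 31. D has a majority (≥27).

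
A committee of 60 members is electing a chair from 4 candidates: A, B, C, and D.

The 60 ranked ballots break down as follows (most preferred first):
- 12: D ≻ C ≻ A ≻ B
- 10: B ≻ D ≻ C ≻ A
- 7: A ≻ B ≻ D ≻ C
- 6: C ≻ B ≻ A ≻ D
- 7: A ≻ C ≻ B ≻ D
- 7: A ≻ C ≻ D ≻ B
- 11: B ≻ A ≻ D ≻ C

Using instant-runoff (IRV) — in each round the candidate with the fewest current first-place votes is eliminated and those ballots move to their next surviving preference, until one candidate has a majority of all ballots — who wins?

Round 1: A 21, B 21, C 6, D 12. C eliminated.
Round 2: A 21, B 27, D 12. D eliminated.
Round 3: A 33, B 27. A has a majority (≥31).

A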